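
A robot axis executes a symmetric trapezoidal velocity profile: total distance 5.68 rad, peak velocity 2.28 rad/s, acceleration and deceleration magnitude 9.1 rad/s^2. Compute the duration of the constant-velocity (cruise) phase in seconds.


t_acc = v/a = 0.250549 s, d_acc = v^2/(2a) = 0.285626 rad each
d_cruise = 5.68 - 2*0.285626 = 5.108748 rad
t_cruise = d_cruise/v = 5.108748/2.28 = 2.2407

2.2407 s


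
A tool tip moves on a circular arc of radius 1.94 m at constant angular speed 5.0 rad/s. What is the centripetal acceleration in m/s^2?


a_c = omega^2 * r = 5.0^2 * 1.94 = 48.5000

48.5000 m/s^2


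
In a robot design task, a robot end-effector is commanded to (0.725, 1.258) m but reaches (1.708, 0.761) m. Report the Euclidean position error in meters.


dx = 1.708 - (0.725) = 0.9830, dy = 0.761 - (1.258) = -0.4970
err = sqrt(0.966289 + 0.247009) = 1.1015

1.1015 m


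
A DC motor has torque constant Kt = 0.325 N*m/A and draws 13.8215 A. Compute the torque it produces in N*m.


tau = Kt * I = 0.325*13.8215 = 4.4920

4.4920 N*m


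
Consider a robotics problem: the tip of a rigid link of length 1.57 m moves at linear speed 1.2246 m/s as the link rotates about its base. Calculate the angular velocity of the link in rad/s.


omega = v / L = 1.2246 / 1.57 = 0.7800

0.7800 rad/s


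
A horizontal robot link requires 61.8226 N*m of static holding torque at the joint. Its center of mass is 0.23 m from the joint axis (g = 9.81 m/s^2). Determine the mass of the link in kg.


m = tau / (g*L) = 61.8226 / (9.81 * 0.23) = 27.4000

27.4000 kg


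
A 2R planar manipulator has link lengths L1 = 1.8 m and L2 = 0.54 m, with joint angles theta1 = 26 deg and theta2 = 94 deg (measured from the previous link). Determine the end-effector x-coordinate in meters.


x = L1*cos(th1) + L2*cos(th1+th2) = 1.8*cos(26 deg) + 0.54*cos(120 deg) = 1.3478

1.3478 m


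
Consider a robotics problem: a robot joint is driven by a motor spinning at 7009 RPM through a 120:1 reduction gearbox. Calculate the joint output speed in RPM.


omega_joint = omega_motor / N = 7009 / 120 = 58.4083

58.4083 RPM


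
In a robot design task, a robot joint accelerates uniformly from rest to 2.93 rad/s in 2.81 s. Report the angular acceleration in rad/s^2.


alpha = delta_omega / t = 2.93 / 2.81 = 1.0427

1.0427 rad/s^2


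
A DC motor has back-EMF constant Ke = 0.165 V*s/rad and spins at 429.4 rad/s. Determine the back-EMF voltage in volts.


V_emf = Ke * omega = 0.165*429.4 = 70.8510

70.8510 V


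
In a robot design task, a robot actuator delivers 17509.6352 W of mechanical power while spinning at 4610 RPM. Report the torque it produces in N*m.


omega = 4610 * 2*pi/60 = 482.758071 rad/s
tau = P / omega = 17509.6352 / 482.758071 = 36.2700

36.2700 N*m


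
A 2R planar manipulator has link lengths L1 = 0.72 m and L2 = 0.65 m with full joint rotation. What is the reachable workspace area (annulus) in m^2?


r_max = L1 + L2 = 1.3700, r_min = |L1 - L2| = 0.0700
A = pi*(r_max^2 - r_min^2) = pi*(1.8769 - 0.0049) = 5.8811

5.8811 m^2


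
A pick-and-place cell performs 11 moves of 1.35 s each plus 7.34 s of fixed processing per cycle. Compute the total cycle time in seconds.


T = 11*1.35 + 7.34 = 22.1900

22.1900 s


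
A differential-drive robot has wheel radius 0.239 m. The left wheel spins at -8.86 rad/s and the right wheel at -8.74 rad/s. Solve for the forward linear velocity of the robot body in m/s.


v = r*(wR + wL)/2 = 0.239*(-8.74 + -8.86)/2 = -2.1032

-2.1032 m/s


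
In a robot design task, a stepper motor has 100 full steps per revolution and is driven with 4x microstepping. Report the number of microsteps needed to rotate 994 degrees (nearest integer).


step_size = 360/(100*4) = 360/400 = 0.900000 deg
n = 994/(360/400) = 994*400/360 = 1104.4444 -> 1104

1104 steps


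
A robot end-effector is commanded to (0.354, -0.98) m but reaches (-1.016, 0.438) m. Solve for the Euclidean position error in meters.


dx = -1.016 - (0.354) = -1.3700, dy = 0.438 - (-0.98) = 1.4180
err = sqrt(1.876900 + 2.010724) = 1.9717

1.9717 m


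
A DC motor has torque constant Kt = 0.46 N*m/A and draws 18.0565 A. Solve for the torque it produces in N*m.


tau = Kt * I = 0.46*18.0565 = 8.3060

8.3060 N*m


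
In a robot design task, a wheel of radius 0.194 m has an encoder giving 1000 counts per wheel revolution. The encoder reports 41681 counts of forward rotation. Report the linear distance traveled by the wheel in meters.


revs = 41681/1000 = 41.681000
d = revs * 2*pi*r = 41.681000 * 2*pi*0.194 = 50.8066

50.8066 m


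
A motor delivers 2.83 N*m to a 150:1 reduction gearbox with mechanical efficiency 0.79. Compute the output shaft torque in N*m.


tau_out = tau_in * N * eta = 2.83 * 150 * 0.79 = 335.3550

335.3550 N*m


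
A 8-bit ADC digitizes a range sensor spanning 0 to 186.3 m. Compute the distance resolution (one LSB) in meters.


res = range / 2^n = 186.3/2^8 = 186.3/256 = 0.7277

0.7277 m


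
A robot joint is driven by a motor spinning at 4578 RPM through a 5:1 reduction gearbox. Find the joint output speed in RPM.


omega_joint = omega_motor / N = 4578 / 5 = 915.6000

915.6000 RPM


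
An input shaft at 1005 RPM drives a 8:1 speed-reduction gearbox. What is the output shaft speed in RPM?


omega_out = omega_in / N = 1005 / 8 = 125.6250

125.6250 RPM


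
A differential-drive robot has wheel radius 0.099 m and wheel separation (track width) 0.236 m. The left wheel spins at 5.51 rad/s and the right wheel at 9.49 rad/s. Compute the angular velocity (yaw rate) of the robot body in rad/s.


omega = r*(wR - wL)/L = 0.099*(9.49 - (5.51))/0.236 = 1.6696

1.6696 rad/s


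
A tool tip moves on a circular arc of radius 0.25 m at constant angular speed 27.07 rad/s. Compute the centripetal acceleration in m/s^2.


a_c = omega^2 * r = 27.07^2 * 0.25 = 183.1962

183.1962 m/s^2


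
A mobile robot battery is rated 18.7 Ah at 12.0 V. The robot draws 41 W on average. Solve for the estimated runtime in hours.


E = 18.7*12.0 = 224.4000 Wh
t = E/P = 224.4000/41 = 5.4732

5.4732 hours


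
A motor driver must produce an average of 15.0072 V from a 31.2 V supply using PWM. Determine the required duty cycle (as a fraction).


D = V_avg/V_supply = 15.0072/31.2 = 0.4810

0.4810


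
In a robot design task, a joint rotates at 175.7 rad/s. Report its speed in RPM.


RPM = 175.7 * 60/(2*pi) = 1677.8114

1677.8114 RPM


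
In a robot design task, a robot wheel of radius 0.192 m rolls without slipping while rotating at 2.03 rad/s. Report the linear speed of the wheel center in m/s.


v = omega * r = 2.03 * 0.192 = 0.3898

0.3898 m/s


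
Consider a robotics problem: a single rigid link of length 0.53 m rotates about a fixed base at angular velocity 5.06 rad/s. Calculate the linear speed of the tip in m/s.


v = L*omega = 0.53 * 5.06 = 2.6818

2.6818 m/s


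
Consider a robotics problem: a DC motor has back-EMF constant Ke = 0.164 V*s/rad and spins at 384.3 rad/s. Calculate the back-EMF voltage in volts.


V_emf = Ke * omega = 0.164*384.3 = 63.0252

63.0252 V


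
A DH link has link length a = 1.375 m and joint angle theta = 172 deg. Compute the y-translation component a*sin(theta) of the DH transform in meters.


a*sin(theta) = 1.375*sin(172 deg) = 0.1914

0.1914 m


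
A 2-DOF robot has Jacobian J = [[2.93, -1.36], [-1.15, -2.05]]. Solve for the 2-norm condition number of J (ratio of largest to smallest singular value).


JJ^T eigenvalues: trace(JJ^T) = 15.9595, det(JJ^T) = det(J)^2 = 57.31247025
s_max^2 = (15.9595 + sqrt(25.45575925))/2 = 10.50243504
s_min^2 = (15.9595 - sqrt(25.45575925))/2 = 5.45706496
kappa = s_max/s_min = sqrt(10.50243504/5.45706496) = 1.3873

1.3873


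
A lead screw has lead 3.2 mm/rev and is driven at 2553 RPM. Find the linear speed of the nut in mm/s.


v = lead * (RPM/60) = 3.2*2553/60 = 136.1600

136.1600 mm/s


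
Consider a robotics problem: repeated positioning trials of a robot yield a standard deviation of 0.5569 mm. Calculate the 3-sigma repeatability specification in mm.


repeatability = 3*sigma = 3*0.5569 = 1.6707

1.6707 mm


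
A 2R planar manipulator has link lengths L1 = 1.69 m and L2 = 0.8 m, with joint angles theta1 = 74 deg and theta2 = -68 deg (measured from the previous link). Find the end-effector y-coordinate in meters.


y = L1*sin(th1) + L2*sin(th1+th2) = 1.69*sin(74 deg) + 0.8*sin(6 deg) = 1.7082

1.7082 m


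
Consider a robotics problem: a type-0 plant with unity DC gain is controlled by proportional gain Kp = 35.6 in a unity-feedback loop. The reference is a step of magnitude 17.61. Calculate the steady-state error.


e_ss = R/(1 + Kp) = 17.61/(1 + 35.6) = 17.61/36.6000 = 0.4811

0.4811


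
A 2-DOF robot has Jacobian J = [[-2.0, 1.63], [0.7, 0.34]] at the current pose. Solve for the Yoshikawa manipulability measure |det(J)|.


det(J) = -2.0*0.34 - (1.63)*(0.7) = -1.8210
|det(J)| = 1.8210

1.8210


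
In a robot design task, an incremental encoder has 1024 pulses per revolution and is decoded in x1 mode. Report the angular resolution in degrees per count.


resolution = 360 / (PPR * 1) = 360 / 1024 = 0.3516

0.3516 degrees


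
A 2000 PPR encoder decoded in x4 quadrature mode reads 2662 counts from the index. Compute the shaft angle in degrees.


angle = counts * 360 / (PPR*4) = 2662 * 360 / 8000 = 119.7900

119.7900 degrees


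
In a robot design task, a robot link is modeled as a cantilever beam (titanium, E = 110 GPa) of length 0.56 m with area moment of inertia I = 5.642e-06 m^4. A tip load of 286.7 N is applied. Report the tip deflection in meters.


delta = F*L^3/(3*E*I) = 286.7*0.56^3/(3*1.100e+11*5.642e-06)
      = 50.3491072/1861860 = 2.7042e-05

2.7042e-05 m


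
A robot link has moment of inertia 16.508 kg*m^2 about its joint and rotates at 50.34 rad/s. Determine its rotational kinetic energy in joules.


KE = (1/2)*I*omega^2 = 0.5*16.508*50.34^2 = 20916.5902

20916.5902 J


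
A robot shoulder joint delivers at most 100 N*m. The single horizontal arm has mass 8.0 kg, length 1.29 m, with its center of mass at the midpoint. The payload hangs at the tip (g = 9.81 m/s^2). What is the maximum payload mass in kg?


tau_arm = m_arm*g*(L/2) = 8.0*9.81*1.29/2 = 50.6196 N*m
tau_payload = tau_max - tau_arm = 100 - 50.6196 = 49.3804
m_payload = tau_payload / (g*L) = 49.3804 / (9.81*1.29) = 3.9021

3.9021 kg


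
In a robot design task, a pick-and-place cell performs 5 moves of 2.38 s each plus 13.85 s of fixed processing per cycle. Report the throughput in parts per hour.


T_cycle = 5*2.38 + 13.85 = 25.7500 s
rate = 3600/T = 139.8058

139.8058 parts/hour


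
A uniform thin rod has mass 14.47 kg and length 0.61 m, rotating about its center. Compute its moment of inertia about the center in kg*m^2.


I = (1/12)*m*L^2 = (1/12)*14.47*0.61^2 = 0.4487

0.4487 kg*m^2


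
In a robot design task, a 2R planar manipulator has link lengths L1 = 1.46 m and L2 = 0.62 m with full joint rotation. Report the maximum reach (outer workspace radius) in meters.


r_max = L1 + L2 = 1.46 + 0.62 = 2.0800

2.0800 m


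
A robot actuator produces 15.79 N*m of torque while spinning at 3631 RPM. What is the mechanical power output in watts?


omega = 3631 * 2*pi/60 = 380.237431 rad/s
P = tau * omega = 15.79 * 380.237431 = 6003.9490

6003.9490 W


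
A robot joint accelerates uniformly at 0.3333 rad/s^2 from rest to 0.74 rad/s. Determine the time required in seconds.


t = delta_omega / alpha = 0.74 / 0.3333 = 2.2202

2.2202 s


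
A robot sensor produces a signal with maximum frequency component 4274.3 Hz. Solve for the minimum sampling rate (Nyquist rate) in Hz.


f_s,min = 2*f_max = 2*4274.3 = 8548.6000

8548.6000 Hz


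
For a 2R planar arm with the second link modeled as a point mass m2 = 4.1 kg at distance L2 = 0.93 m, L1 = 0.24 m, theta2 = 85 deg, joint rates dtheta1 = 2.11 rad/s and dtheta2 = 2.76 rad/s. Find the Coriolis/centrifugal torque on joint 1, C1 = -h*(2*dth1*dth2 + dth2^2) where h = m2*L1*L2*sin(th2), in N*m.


h = m2*L1*L2*sin(th2) = 4.1*0.24*0.93*sin(85 deg) = 0.911638
C1 = -h*(2*2.11*2.76 + 2.76^2) = -0.911638*19.2648 = -17.5625

-17.5625 N*m


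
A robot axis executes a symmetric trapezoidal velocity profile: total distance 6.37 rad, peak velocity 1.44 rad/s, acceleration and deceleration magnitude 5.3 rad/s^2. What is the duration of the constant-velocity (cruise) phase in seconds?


t_acc = v/a = 0.271698 s, d_acc = v^2/(2a) = 0.195623 rad each
d_cruise = 6.37 - 2*0.195623 = 5.978754 rad
t_cruise = d_cruise/v = 5.978754/1.44 = 4.1519

4.1519 s


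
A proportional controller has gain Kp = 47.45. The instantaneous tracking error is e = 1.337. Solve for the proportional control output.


u_P = Kp * e = 47.45 * 1.337 = 63.4407

63.4407


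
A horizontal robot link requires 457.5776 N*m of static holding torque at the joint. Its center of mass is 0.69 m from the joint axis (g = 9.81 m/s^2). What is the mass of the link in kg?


m = tau / (g*L) = 457.5776 / (9.81 * 0.69) = 67.6000

67.6000 kg


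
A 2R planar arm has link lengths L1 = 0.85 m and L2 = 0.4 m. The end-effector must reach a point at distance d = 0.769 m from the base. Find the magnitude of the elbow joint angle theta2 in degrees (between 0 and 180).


cos(th2) = (d^2 - L1^2 - L2^2)/(2*L1*L2) = (0.769^2 - 0.85^2 - 0.4^2)/(2*0.85*0.4) = -0.42814559
th2 = acos(-0.42814559) = 115.3499 deg

115.3499 degrees


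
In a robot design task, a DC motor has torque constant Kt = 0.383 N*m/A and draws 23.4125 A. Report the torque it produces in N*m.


tau = Kt * I = 0.383*23.4125 = 8.9670

8.9670 N*m


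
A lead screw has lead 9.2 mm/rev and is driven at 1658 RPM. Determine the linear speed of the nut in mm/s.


v = lead * (RPM/60) = 9.2*1658/60 = 254.2267

254.2267 mm/s


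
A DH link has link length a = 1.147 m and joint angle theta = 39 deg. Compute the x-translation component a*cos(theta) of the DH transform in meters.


a*cos(theta) = 1.147*cos(39 deg) = 0.8914

0.8914 m


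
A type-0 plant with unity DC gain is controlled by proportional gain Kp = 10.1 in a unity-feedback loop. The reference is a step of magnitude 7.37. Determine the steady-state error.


e_ss = R/(1 + Kp) = 7.37/(1 + 10.1) = 7.37/11.1000 = 0.6640

0.6640


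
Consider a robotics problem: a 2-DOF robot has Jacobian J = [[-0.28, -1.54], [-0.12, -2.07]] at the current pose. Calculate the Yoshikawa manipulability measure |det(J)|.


det(J) = -0.28*-2.07 - (-1.54)*(-0.12) = 0.3948
|det(J)| = 0.3948

0.3948


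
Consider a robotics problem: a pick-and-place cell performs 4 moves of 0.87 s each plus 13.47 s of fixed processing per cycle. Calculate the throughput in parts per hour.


T_cycle = 4*0.87 + 13.47 = 16.9500 s
rate = 3600/T = 212.3894

212.3894 parts/hour


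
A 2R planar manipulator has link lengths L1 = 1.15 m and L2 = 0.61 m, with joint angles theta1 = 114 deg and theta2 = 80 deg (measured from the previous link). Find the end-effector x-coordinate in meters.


x = L1*cos(th1) + L2*cos(th1+th2) = 1.15*cos(114 deg) + 0.61*cos(194 deg) = -1.0596

-1.0596 m


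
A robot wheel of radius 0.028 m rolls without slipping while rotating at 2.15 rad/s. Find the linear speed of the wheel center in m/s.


v = omega * r = 2.15 * 0.028 = 0.0602

0.0602 m/s


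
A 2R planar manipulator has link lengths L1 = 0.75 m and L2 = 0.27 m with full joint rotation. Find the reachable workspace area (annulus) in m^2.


r_max = L1 + L2 = 1.0200, r_min = |L1 - L2| = 0.4800
A = pi*(r_max^2 - r_min^2) = pi*(1.0404 - 0.2304) = 2.5447

2.5447 m^2


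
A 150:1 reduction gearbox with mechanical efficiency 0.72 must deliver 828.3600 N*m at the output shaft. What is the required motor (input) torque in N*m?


tau_in = tau_out / (N * eta) = 828.3600 / (150 * 0.72) = 7.6700

7.6700 N*m


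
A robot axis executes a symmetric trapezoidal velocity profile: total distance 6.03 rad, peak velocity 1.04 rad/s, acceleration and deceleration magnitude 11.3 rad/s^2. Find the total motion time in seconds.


t_acc = v/a = 1.04/11.3 = 0.092035 s
d_acc = v^2/(2a) = 0.047858 rad (each ramp)
d_cruise = 6.03 - 2*0.047858 = 5.934284 rad
t_cruise = 5.934284/1.04 = 5.706042 s
t_total = 2*0.092035 + 5.706042 = 5.8901

5.8901 s


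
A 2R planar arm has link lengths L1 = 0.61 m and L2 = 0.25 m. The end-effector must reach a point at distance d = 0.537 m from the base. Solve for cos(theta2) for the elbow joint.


cos(th2) = (d^2 - L1^2 - L2^2)/(2*L1*L2) = (0.537^2 - 0.61^2 - 0.25^2)/(2*0.61*0.25) = -0.4794

-0.4794


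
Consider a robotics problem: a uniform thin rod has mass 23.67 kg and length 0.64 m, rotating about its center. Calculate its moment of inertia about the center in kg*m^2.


I = (1/12)*m*L^2 = (1/12)*23.67*0.64^2 = 0.8079

0.8079 kg*m^2


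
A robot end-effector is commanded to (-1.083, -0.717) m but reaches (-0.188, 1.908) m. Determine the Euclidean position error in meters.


dx = -0.188 - (-1.083) = 0.8950, dy = 1.908 - (-0.717) = 2.6250
err = sqrt(0.801025 + 6.890625) = 2.7734

2.7734 m


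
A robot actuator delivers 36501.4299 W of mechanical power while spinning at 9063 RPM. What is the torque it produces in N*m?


omega = 9063 * 2*pi/60 = 949.075141 rad/s
tau = P / omega = 36501.4299 / 949.075141 = 38.4600

38.4600 N*m


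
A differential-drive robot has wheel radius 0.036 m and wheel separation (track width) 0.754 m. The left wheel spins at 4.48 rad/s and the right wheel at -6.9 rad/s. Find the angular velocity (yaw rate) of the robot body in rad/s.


omega = r*(wR - wL)/L = 0.036*(-6.9 - (4.48))/0.754 = -0.5433

-0.5433 rad/s


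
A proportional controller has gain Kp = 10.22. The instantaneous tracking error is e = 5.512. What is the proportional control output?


u_P = Kp * e = 10.22 * 5.512 = 56.3326

56.3326


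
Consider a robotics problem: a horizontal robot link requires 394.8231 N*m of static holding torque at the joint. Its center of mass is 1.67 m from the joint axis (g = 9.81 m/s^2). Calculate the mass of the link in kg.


m = tau / (g*L) = 394.8231 / (9.81 * 1.67) = 24.1000

24.1000 kg


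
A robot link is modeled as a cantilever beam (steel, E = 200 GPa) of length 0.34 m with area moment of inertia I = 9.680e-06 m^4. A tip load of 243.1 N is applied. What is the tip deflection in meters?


delta = F*L^3/(3*E*I) = 243.1*0.34^3/(3*2.000e+11*9.680e-06)
      = 9.5548024/5808000 = 1.6451e-06

1.6451e-06 m


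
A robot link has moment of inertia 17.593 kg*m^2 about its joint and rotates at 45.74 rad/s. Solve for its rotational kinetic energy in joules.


KE = (1/2)*I*omega^2 = 0.5*17.593*45.74^2 = 18403.5764

18403.5764 J


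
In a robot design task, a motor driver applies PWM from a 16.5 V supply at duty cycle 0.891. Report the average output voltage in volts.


V_avg = V_supply * D = 16.5*0.891 = 14.7015

14.7015 V


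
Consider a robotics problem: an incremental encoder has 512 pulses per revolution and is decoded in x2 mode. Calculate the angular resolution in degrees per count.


resolution = 360 / (PPR * 2) = 360 / 1024 = 0.3516

0.3516 degrees


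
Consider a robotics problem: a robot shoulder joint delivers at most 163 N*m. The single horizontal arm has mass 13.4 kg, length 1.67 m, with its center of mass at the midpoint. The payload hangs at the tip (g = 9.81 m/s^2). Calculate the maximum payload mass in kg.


tau_arm = m_arm*g*(L/2) = 13.4*9.81*1.67/2 = 109.7641 N*m
tau_payload = tau_max - tau_arm = 163 - 109.7641 = 53.2359
m_payload = tau_payload / (g*L) = 53.2359 / (9.81*1.67) = 3.2495

3.2495 kg


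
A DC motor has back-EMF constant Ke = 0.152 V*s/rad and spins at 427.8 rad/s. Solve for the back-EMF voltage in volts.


V_emf = Ke * omega = 0.152*427.8 = 65.0256

65.0256 V


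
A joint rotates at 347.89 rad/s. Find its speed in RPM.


RPM = 347.89 * 60/(2*pi) = 3322.1048

3322.1048 RPM


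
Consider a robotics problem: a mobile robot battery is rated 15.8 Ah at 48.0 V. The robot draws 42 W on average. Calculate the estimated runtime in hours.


E = 15.8*48.0 = 758.4000 Wh
t = E/P = 758.4000/42 = 18.0571

18.0571 hours


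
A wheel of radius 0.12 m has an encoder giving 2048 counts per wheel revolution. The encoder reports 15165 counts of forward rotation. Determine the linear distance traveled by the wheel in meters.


revs = 15165/2048 = 7.404785
d = revs * 2*pi*r = 7.404785 * 2*pi*0.12 = 5.5831

5.5831 m


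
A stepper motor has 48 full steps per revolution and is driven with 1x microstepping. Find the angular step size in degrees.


step = 360/(48*1) = 360/48 = 7.5000

7.5000 degrees


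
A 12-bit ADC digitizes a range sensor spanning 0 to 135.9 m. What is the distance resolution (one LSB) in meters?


res = range / 2^n = 135.9/2^12 = 135.9/4096 = 0.0332

0.0332 m


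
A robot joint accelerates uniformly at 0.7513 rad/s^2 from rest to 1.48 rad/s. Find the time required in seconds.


t = delta_omega / alpha = 1.48 / 0.7513 = 1.9699

1.9699 s


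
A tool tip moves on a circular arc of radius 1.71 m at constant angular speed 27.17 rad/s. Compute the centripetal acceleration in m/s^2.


a_c = omega^2 * r = 27.17^2 * 1.71 = 1262.3372

1262.3372 m/s^2


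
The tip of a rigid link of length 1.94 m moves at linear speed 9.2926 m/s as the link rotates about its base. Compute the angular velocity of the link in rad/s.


omega = v / L = 9.2926 / 1.94 = 4.7900

4.7900 rad/s


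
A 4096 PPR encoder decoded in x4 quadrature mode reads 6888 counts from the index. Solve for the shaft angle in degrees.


angle = counts * 360 / (PPR*4) = 6888 * 360 / 16384 = 151.3477

151.3477 degrees


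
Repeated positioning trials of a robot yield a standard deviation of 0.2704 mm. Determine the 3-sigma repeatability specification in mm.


repeatability = 3*sigma = 3*0.2704 = 0.8112

0.8112 mm


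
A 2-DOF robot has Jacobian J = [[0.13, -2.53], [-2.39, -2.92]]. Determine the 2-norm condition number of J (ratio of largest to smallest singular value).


JJ^T eigenvalues: trace(JJ^T) = 20.6563, det(JJ^T) = det(J)^2 = 41.29733169
s_max^2 = (20.6563 + sqrt(261.49340293))/2 = 18.41352882
s_min^2 = (20.6563 - sqrt(261.49340293))/2 = 2.24277118
kappa = s_max/s_min = sqrt(18.41352882/2.24277118) = 2.8653

2.8653


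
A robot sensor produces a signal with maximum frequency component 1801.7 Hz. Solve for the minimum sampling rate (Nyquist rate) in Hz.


f_s,min = 2*f_max = 2*1801.7 = 3603.4000

3603.4000 Hz


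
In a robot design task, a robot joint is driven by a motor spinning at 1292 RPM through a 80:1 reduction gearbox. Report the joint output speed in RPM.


omega_joint = omega_motor / N = 1292 / 80 = 16.1500

16.1500 RPM


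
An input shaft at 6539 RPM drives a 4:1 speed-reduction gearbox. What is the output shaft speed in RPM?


omega_out = omega_in / N = 6539 / 4 = 1634.7500

1634.7500 RPM


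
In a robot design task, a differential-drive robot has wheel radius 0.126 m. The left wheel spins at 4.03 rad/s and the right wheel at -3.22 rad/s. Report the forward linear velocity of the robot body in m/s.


v = r*(wR + wL)/2 = 0.126*(-3.22 + 4.03)/2 = 0.0510

0.0510 m/s


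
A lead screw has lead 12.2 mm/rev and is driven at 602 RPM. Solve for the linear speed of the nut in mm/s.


v = lead * (RPM/60) = 12.2*602/60 = 122.4067

122.4067 mm/s


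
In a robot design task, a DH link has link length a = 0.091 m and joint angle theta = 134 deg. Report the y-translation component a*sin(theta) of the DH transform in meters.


a*sin(theta) = 0.091*sin(134 deg) = 0.0655

0.0655 m


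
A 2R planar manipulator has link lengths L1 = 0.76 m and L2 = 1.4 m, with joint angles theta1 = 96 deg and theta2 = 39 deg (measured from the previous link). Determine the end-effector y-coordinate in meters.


y = L1*sin(th1) + L2*sin(th1+th2) = 0.76*sin(96 deg) + 1.4*sin(135 deg) = 1.7458

1.7458 m


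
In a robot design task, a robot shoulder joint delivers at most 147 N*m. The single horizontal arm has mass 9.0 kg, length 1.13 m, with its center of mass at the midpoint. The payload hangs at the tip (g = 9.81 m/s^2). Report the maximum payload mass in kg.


tau_arm = m_arm*g*(L/2) = 9.0*9.81*1.13/2 = 49.8838 N*m
tau_payload = tau_max - tau_arm = 147 - 49.8838 = 97.1162
m_payload = tau_payload / (g*L) = 97.1162 / (9.81*1.13) = 8.7608

8.7608 kg


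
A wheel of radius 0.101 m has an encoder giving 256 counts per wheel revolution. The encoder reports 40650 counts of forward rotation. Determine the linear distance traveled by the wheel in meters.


revs = 40650/256 = 158.789062
d = revs * 2*pi*r = 158.789062 * 2*pi*0.101 = 100.7678

100.7678 m


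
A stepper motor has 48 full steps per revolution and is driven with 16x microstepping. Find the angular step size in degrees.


step = 360/(48*16) = 360/768 = 0.4688

0.4688 degrees


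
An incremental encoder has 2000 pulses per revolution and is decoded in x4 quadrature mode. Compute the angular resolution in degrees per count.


resolution = 360 / (PPR * 4) = 360 / 8000 = 0.0450

0.0450 degrees


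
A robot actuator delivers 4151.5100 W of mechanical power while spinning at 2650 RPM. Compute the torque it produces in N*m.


omega = 2650 * 2*pi/60 = 277.507351 rad/s
tau = P / omega = 4151.5100 / 277.507351 = 14.9600

14.9600 N*m


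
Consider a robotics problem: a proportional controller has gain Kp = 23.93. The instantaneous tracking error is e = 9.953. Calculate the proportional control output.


u_P = Kp * e = 23.93 * 9.953 = 238.1753

238.1753


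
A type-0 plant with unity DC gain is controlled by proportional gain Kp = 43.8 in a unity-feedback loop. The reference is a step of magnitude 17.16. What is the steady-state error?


e_ss = R/(1 + Kp) = 17.16/(1 + 43.8) = 17.16/44.8000 = 0.3830

0.3830


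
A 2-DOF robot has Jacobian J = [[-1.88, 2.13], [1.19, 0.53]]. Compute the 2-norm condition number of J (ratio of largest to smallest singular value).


JJ^T eigenvalues: trace(JJ^T) = 9.7683, det(JJ^T) = det(J)^2 = 12.46866721
s_max^2 = (9.7683 + sqrt(45.54501605))/2 = 8.25850238
s_min^2 = (9.7683 - sqrt(45.54501605))/2 = 1.50979762
kappa = s_max/s_min = sqrt(8.25850238/1.50979762) = 2.3388

2.3388


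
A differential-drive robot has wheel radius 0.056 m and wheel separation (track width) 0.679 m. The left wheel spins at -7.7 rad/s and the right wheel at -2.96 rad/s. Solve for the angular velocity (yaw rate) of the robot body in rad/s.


omega = r*(wR - wL)/L = 0.056*(-2.96 - (-7.7))/0.679 = 0.3909

0.3909 rad/s


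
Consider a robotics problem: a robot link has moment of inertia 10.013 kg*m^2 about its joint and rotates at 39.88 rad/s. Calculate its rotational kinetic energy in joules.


KE = (1/2)*I*omega^2 = 0.5*10.013*39.88^2 = 7962.4097

7962.4097 J


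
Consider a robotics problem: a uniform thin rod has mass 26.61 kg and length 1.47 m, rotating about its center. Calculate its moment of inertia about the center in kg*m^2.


I = (1/12)*m*L^2 = (1/12)*26.61*1.47^2 = 4.7918

4.7918 kg*m^2


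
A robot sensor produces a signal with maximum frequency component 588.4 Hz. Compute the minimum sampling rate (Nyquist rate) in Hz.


f_s,min = 2*f_max = 2*588.4 = 1176.8000

1176.8000 Hz


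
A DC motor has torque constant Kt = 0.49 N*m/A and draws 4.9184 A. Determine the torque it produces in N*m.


tau = Kt * I = 0.49*4.9184 = 2.4100

2.4100 N*m


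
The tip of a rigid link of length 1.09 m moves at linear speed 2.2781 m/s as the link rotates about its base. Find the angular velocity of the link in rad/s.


omega = v / L = 2.2781 / 1.09 = 2.0900

2.0900 rad/s


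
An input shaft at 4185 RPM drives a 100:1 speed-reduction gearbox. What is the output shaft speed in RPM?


omega_out = omega_in / N = 4185 / 100 = 41.8500

41.8500 RPM


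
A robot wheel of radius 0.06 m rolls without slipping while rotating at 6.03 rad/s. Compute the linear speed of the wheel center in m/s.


v = omega * r = 6.03 * 0.06 = 0.3618

0.3618 m/s


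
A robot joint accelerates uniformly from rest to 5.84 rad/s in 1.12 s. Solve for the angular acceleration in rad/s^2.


alpha = delta_omega / t = 5.84 / 1.12 = 5.2143

5.2143 rad/s^2


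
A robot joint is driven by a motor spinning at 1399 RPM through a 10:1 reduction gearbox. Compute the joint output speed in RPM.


omega_joint = omega_motor / N = 1399 / 10 = 139.9000

139.9000 RPM


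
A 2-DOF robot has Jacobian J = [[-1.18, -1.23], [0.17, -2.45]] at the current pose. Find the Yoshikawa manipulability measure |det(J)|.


det(J) = -1.18*-2.45 - (-1.23)*(0.17) = 3.1001
|det(J)| = 3.1001

3.1001


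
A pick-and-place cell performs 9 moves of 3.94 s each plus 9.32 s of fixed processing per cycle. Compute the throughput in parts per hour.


T_cycle = 9*3.94 + 9.32 = 44.7800 s
rate = 3600/T = 80.3930

80.3930 parts/hour


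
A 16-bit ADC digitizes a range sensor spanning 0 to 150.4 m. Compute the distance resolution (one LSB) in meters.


res = range / 2^n = 150.4/2^16 = 150.4/65536 = 0.0023

0.0023 m


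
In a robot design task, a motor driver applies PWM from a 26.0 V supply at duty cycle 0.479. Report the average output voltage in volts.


V_avg = V_supply * D = 26.0*0.479 = 12.4540

12.4540 V


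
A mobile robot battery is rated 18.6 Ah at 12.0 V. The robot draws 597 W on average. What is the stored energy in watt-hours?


E = capacity * V = 18.6*12.0 = 223.2000

223.2000 Wh


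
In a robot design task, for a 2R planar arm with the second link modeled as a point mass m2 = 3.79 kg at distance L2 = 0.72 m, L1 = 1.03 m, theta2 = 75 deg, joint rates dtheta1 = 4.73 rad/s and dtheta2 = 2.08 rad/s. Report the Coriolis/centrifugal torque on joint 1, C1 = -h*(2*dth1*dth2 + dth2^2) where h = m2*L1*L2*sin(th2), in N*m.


h = m2*L1*L2*sin(th2) = 3.79*1.03*0.72*sin(75 deg) = 2.714893
C1 = -h*(2*4.73*2.08 + 2.08^2) = -2.714893*24.0032 = -65.1661

-65.1661 N*m


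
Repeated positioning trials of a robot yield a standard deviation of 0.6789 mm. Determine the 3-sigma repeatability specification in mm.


repeatability = 3*sigma = 3*0.6789 = 2.0367

2.0367 mm


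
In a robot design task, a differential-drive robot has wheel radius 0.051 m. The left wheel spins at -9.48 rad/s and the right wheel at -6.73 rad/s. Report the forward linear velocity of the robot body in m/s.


v = r*(wR + wL)/2 = 0.051*(-6.73 + -9.48)/2 = -0.4134

-0.4134 m/s


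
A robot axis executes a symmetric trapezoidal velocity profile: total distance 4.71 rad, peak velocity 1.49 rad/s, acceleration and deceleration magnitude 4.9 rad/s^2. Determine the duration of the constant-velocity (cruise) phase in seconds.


t_acc = v/a = 0.304082 s, d_acc = v^2/(2a) = 0.226541 rad each
d_cruise = 4.71 - 2*0.226541 = 4.256918 rad
t_cruise = d_cruise/v = 4.256918/1.49 = 2.8570

2.8570 s


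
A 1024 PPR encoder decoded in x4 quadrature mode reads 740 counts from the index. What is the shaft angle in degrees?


angle = counts * 360 / (PPR*4) = 740 * 360 / 4096 = 65.0391

65.0391 degrees


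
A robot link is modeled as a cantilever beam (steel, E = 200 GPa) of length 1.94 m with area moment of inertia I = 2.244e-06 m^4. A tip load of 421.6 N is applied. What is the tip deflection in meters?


delta = F*L^3/(3*E*I) = 421.6*1.94^3/(3*2.000e+11*2.244e-06)
      = 3078.2634944/1346400 = 0.0023

0.0023 m


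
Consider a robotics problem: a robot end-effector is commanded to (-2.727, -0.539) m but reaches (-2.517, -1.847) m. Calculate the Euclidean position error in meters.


dx = -2.517 - (-2.727) = 0.2100, dy = -1.847 - (-0.539) = -1.3080
err = sqrt(0.044100 + 1.710864) = 1.3248

1.3248 m


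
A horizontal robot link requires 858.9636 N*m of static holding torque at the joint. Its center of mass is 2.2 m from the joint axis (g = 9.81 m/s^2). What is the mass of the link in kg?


m = tau / (g*L) = 858.9636 / (9.81 * 2.2) = 39.8000

39.8000 kg


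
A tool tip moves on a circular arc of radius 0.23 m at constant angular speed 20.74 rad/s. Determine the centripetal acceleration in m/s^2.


a_c = omega^2 * r = 20.74^2 * 0.23 = 98.9339

98.9339 m/s^2


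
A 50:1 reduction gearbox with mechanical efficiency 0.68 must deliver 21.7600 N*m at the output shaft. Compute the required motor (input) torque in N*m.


tau_in = tau_out / (N * eta) = 21.7600 / (50 * 0.68) = 0.6400

0.6400 N*m


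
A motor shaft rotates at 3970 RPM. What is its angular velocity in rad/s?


omega = 3970 * 2*pi/60 = 415.7374

415.7374 rad/s


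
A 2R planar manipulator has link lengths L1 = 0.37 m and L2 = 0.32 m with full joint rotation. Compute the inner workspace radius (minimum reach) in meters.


r_min = |L1 - L2| = |0.37 - 0.32| = 0.0500

0.0500 m


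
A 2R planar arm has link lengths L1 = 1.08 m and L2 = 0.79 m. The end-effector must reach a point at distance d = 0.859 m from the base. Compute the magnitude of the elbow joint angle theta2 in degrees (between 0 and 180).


cos(th2) = (d^2 - L1^2 - L2^2)/(2*L1*L2) = (0.859^2 - 1.08^2 - 0.79^2)/(2*1.08*0.79) = -0.61686533
th2 = acos(-0.61686533) = 128.0876 deg

128.0876 degrees


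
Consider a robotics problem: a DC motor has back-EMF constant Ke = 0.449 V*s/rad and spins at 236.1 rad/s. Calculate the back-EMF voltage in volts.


V_emf = Ke * omega = 0.449*236.1 = 106.0089

106.0089 V


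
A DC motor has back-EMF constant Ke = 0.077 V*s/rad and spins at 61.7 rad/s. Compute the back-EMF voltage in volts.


V_emf = Ke * omega = 0.077*61.7 = 4.7509

4.7509 V


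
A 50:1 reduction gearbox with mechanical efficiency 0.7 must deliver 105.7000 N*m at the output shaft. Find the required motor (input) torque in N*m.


tau_in = tau_out / (N * eta) = 105.7000 / (50 * 0.7) = 3.0200

3.0200 N*m


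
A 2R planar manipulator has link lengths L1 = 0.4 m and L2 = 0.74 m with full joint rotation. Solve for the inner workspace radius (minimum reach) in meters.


r_min = |L1 - L2| = |0.4 - 0.74| = 0.3400

0.3400 m


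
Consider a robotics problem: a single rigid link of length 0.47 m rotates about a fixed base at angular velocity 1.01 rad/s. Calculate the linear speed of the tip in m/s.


v = L*omega = 0.47 * 1.01 = 0.4747

0.4747 m/s


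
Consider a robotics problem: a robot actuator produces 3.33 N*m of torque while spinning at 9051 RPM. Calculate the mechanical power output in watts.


omega = 9051 * 2*pi/60 = 947.818504 rad/s
P = tau * omega = 3.33 * 947.818504 = 3156.2356

3156.2356 W


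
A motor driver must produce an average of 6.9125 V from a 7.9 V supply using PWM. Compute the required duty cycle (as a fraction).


D = V_avg/V_supply = 6.9125/7.9 = 0.8750

0.8750


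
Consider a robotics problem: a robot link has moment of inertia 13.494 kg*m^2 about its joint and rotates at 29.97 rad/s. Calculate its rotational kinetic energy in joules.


KE = (1/2)*I*omega^2 = 0.5*13.494*29.97^2 = 6060.1615

6060.1615 J


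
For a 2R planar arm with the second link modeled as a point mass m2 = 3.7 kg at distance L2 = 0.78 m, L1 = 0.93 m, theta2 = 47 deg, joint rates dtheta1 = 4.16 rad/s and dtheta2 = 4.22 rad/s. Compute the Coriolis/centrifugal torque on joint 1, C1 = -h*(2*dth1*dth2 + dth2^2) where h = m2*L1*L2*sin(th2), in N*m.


h = m2*L1*L2*sin(th2) = 3.7*0.93*0.78*sin(47 deg) = 1.962939
C1 = -h*(2*4.16*4.22 + 4.22^2) = -1.962939*52.9188 = -103.8764

-103.8764 N*m


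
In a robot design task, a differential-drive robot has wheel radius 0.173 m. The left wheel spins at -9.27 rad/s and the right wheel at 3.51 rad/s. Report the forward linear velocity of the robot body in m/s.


v = r*(wR + wL)/2 = 0.173*(3.51 + -9.27)/2 = -0.4982

-0.4982 m/s


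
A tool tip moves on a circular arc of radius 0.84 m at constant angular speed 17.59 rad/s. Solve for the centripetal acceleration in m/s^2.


a_c = omega^2 * r = 17.59^2 * 0.84 = 259.9028

259.9028 m/s^2


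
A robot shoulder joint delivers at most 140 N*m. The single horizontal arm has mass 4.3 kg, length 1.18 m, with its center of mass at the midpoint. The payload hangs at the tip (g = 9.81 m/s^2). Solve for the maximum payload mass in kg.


tau_arm = m_arm*g*(L/2) = 4.3*9.81*1.18/2 = 24.8880 N*m
tau_payload = tau_max - tau_arm = 140 - 24.8880 = 115.1120
m_payload = tau_payload / (g*L) = 115.1120 / (9.81*1.18) = 9.9442

9.9442 kg


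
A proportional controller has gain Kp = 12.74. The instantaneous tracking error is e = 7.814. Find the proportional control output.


u_P = Kp * e = 12.74 * 7.814 = 99.5504

99.5504


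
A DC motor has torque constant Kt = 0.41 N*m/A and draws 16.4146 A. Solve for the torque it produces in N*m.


tau = Kt * I = 0.41*16.4146 = 6.7300

6.7300 N*m


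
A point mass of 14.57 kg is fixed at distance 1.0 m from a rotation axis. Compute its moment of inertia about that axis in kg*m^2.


I = m*r^2 = 14.57*1.0^2 = 14.5700

14.5700 kg*m^2


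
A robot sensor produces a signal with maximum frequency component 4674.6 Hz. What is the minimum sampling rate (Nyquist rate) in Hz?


f_s,min = 2*f_max = 2*4674.6 = 9349.2000

9349.2000 Hz


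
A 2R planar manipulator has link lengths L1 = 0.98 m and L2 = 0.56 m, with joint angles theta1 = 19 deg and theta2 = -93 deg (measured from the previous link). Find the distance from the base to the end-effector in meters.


x = L1*cos(th1) + L2*cos(th1+th2) = 1.080965
y = L1*sin(th1) + L2*sin(th1+th2) = -0.219250
d = sqrt(x^2 + y^2) = sqrt(1.168485 + 0.048071) = 1.1030

1.1030 m


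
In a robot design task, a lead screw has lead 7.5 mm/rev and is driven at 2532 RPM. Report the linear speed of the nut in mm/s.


v = lead * (RPM/60) = 7.5*2532/60 = 316.5000

316.5000 mm/s


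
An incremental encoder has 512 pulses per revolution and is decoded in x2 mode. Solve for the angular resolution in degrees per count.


resolution = 360 / (PPR * 2) = 360 / 1024 = 0.3516

0.3516 degrees


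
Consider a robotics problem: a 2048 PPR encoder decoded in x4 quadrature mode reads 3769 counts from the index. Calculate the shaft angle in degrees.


angle = counts * 360 / (PPR*4) = 3769 * 360 / 8192 = 165.6299

165.6299 degrees


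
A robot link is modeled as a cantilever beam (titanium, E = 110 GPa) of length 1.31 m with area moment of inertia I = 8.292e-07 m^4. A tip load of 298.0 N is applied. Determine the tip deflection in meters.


delta = F*L^3/(3*E*I) = 298.0*1.31^3/(3*1.100e+11*8.292e-07)
      = 669.931118/273636 = 0.0024

0.0024 m


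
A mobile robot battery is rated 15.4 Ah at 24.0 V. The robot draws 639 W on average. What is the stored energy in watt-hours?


E = capacity * V = 15.4*24.0 = 369.6000

369.6000 Wh


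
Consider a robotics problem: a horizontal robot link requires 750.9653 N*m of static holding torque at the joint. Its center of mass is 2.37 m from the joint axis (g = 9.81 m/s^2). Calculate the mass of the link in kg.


m = tau / (g*L) = 750.9653 / (9.81 * 2.37) = 32.3000

32.3000 kg


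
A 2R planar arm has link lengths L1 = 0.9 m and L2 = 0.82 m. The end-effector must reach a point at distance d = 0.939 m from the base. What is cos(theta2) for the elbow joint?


cos(th2) = (d^2 - L1^2 - L2^2)/(2*L1*L2) = (0.939^2 - 0.9^2 - 0.82^2)/(2*0.9*0.82) = -0.4070

-0.4070


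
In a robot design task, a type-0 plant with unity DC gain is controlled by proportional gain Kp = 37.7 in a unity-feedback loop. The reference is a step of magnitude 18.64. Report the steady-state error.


e_ss = R/(1 + Kp) = 18.64/(1 + 37.7) = 18.64/38.7000 = 0.4817

0.4817


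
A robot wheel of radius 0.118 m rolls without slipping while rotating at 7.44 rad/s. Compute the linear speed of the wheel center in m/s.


v = omega * r = 7.44 * 0.118 = 0.8779

0.8779 m/s
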